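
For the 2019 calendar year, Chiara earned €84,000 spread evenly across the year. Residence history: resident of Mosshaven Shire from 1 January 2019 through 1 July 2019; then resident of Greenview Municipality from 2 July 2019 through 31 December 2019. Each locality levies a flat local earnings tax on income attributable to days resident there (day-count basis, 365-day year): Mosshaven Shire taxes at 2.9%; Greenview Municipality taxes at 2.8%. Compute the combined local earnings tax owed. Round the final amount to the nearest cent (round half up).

Mosshaven Shire, 1 January – 1 July 2019: 182 days → €84,000 × 2.9% × 182/365 = €1,214.6630
Greenview Municipality, 2 July – 31 December 2019: 183 days → €84,000 × 2.8% × 183/365 = €1,179.2219
Total = €2,393.8849

€2,393.88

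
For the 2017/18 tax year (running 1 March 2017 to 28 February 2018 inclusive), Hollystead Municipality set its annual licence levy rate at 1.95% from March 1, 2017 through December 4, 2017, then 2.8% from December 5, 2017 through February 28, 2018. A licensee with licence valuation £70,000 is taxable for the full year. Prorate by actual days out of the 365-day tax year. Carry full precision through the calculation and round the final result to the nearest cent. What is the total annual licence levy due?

£1,505.19

March 1 – December 4, 2017: 279 days at 1.95% → £70,000 × 1.95% × 279/365 = £1,043.3836
December 5, 2017 – February 28, 2018: 86 days at 2.8% → £70,000 × 2.8% × 86/365 = £461.8082
Total = £1,505.1918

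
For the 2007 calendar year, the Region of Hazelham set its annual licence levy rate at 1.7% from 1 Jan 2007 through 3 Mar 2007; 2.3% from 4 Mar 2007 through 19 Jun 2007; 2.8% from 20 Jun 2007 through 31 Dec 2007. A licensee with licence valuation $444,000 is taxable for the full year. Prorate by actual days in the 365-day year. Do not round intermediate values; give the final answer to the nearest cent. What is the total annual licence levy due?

$10,945.51

1 Jan – 3 Mar 2007: 62 days at 1.7% → $444,000 × 1.7% × 62/365 = $1,282.1260
4 Mar – 19 Jun 2007: 108 days at 2.3% → $444,000 × 2.3% × 108/365 = $3,021.6329
20 Jun – 31 Dec 2007: 195 days at 2.8% → $444,000 × 2.8% × 195/365 = $6,641.7534
Total = $10,945.5123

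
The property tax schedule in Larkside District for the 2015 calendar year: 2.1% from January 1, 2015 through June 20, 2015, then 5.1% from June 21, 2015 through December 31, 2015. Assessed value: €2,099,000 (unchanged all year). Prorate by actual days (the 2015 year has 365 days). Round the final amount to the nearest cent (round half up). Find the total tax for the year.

€77,547.99

January 1 – June 20, 2015: 171 days at 2.1% → €2,099,000 × 2.1% × 171/365 = €20,650.7096
June 21 – December 31, 2015: 194 days at 5.1% → €2,099,000 × 5.1% × 194/365 = €56,897.2767
Total = €77,547.9863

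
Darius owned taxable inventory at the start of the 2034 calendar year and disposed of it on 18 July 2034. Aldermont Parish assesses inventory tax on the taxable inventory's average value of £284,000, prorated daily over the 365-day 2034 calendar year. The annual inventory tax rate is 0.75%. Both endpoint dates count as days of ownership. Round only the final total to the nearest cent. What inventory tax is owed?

Days held (1 January – 18 July 2034): 199 out of 365
Tax = £284,000 × 0.75% × 199/365 = £1,161.2877

£1,161.29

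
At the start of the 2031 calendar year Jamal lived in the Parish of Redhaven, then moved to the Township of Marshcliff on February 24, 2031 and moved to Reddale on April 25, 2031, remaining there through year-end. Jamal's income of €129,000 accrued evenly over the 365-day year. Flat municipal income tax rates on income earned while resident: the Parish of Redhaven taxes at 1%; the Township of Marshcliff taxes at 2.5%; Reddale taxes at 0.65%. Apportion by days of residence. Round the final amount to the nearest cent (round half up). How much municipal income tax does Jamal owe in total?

The Parish of Redhaven, January 1 – February 23, 2031: 54 days → €129,000 × 1% × 54/365 = €190.8493
The Township of Marshcliff, February 24 – April 24, 2031: 60 days → €129,000 × 2.5% × 60/365 = €530.1370
Reddale, April 25 – December 31, 2031: 251 days → €129,000 × 0.65% × 251/365 = €576.6123
Total = €1,297.5986

€1,297.60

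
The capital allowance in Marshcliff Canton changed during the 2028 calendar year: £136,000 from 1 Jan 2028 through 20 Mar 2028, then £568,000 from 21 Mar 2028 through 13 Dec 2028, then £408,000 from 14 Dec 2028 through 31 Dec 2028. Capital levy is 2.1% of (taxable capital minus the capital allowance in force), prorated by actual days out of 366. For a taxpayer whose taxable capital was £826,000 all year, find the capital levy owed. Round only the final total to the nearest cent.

£7,566.20

1 Jan – 20 Mar 2028: 80 days, exemption £136,000 → (£826,000 − £136,000) × 2.1% × 80/366 = £3,167.2131
21 Mar – 13 Dec 2028: 268 days, exemption £568,000 → (£826,000 − £568,000) × 2.1% × 268/366 = £3,967.2787
14 Dec – 31 Dec 2028: 18 days, exemption £408,000 → (£826,000 − £408,000) × 2.1% × 18/366 = £431.7049
Total = £7,566.1967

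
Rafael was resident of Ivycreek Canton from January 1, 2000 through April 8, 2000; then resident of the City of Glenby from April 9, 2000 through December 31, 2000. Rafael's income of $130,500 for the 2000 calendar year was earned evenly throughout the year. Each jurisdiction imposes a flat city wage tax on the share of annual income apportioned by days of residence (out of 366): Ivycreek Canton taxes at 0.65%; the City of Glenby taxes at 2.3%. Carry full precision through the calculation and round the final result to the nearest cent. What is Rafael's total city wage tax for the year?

Ivycreek Canton, January 1 – April 8, 2000: 99 days → $130,500 × 0.65% × 99/366 = $229.4447
The City of Glenby, April 9 – December 31, 2000: 267 days → $130,500 × 2.3% × 267/366 = $2,189.6189
Total = $2,419.0635

$2,419.06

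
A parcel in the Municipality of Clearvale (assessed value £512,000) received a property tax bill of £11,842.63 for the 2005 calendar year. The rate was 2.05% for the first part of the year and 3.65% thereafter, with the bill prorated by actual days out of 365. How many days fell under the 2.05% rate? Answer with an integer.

Let d = days at the first rate; then 365 − d days at the second rate.
£512,000 × [2.05%·d + 3.65%·(365−d)] / 365 = £11,842.63
Solving gives d = 305, so the new rate took effect on 2 Nov 2005.

305 days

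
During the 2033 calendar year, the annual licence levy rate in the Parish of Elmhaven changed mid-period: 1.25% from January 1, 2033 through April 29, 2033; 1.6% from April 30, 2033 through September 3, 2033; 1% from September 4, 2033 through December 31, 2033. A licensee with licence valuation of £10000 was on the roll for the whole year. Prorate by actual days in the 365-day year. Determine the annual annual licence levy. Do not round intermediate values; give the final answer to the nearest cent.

£129.03

January 1 – April 29, 2033: 119 days at 1.25% → £10000 × 1.25% × 119/365 = £40.7534
April 30 – September 3, 2033: 127 days at 1.6% → £10000 × 1.6% × 127/365 = £55.6712
September 4 – December 31, 2033: 119 days at 1% → £10000 × 1% × 119/365 = £32.6027
Total = £129.0274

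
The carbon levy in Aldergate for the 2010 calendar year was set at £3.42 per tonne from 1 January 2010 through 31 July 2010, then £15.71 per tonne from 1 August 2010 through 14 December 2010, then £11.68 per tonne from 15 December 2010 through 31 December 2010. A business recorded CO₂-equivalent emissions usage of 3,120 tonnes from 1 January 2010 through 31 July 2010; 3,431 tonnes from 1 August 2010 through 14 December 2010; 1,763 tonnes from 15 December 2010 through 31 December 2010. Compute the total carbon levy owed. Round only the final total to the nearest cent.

1 January – 31 July 2010: 3,120 tonnes at £3.42/tonne → £10670.40
1 August – 14 December 2010: 3,431 tonnes at £15.71/tonne → £53901.01
15 December – 31 December 2010: 1,763 tonnes at £11.68/tonne → £20591.84

£85163.25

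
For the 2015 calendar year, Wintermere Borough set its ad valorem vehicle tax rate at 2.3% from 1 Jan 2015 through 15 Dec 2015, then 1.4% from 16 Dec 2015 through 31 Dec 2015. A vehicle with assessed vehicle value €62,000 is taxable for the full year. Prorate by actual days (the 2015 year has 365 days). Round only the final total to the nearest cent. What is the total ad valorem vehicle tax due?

1 Jan – 15 Dec 2015: 349 days at 2.3% → €62,000 × 2.3% × 349/365 = €1,363.4904
16 Dec – 31 Dec 2015: 16 days at 1.4% → €62,000 × 1.4% × 16/365 = €38.0493
Total = €1,401.5397

€1,401.54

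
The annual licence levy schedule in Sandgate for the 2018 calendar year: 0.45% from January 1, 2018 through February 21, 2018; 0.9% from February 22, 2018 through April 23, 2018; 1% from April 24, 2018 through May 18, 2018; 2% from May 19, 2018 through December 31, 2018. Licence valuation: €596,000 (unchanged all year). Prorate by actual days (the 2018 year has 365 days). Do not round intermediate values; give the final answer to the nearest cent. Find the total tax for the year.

€9,100.02

January 1 – February 21, 2018: 52 days at 0.45% → €596,000 × 0.45% × 52/365 = €382.0932
February 22 – April 23, 2018: 61 days at 0.9% → €596,000 × 0.9% × 61/365 = €896.4493
April 24 – May 18, 2018: 25 days at 1% → €596,000 × 1% × 25/365 = €408.2192
May 19 – December 31, 2018: 227 days at 2% → €596,000 × 2% × 227/365 = €7,413.2603
Total = €9,100.0219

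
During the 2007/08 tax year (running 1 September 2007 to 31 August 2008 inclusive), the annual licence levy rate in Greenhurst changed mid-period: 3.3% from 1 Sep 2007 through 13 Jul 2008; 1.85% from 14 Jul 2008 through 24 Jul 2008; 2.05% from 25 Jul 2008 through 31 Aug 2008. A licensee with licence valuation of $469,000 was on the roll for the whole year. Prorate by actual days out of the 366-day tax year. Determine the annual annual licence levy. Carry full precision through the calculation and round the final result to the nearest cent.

$14,663.94

1 Sep 2007 – 13 Jul 2008: 317 days at 3.3% → $469,000 × 3.3% × 317/366 = $13,404.9426
14 Jul – 24 Jul 2008: 11 days at 1.85% → $469,000 × 1.85% × 11/366 = $260.7691
25 Jul – 31 Aug 2008: 38 days at 2.05% → $469,000 × 2.05% × 38/366 = $998.2268
Total = $14,663.9385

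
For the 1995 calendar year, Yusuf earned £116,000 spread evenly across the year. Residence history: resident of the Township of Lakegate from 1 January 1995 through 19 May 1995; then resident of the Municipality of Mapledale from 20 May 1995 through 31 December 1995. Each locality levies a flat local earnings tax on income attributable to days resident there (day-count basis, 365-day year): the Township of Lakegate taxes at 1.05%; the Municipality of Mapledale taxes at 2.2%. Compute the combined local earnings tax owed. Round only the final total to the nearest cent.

£2,043.98

The Township of Lakegate, 1 January – 19 May 1995: 139 days → £116,000 × 1.05% × 139/365 = £463.8411
The Municipality of Mapledale, 20 May – 31 December 1995: 226 days → £116,000 × 2.2% × 226/365 = £1,580.1425
Total = £2,043.9836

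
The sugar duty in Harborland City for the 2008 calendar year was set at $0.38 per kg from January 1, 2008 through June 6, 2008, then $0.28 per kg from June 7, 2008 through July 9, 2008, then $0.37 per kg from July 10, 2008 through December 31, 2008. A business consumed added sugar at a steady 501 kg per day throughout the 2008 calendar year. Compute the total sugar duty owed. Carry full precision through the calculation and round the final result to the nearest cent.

$67,149.03

January 1 – June 6, 2008: 158 days × 501 kg/day = 79,158 kg at $0.38/kg → $30,080.04
June 7 – July 9, 2008: 33 days × 501 kg/day = 16,533 kg at $0.28/kg → $4,629.24
July 10 – December 31, 2008: 175 days × 501 kg/day = 87,675 kg at $0.37/kg → $32,439.75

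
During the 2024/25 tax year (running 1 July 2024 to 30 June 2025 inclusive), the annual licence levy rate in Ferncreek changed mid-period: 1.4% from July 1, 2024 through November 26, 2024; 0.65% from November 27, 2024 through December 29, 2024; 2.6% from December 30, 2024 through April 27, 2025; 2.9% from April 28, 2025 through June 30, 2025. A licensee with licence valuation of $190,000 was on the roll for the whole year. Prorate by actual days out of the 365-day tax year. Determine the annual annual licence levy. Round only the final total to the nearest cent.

$3,774.23

July 1 – November 26, 2024: 149 days at 1.4% → $190,000 × 1.4% × 149/365 = $1,085.8630
November 27 – December 29, 2024: 33 days at 0.65% → $190,000 × 0.65% × 33/365 = $111.6575
December 30, 2024 – April 27, 2025: 119 days at 2.6% → $190,000 × 2.6% × 119/365 = $1,610.5753
April 28 – June 30, 2025: 64 days at 2.9% → $190,000 × 2.9% × 64/365 = $966.1370
Total = $3,774.2329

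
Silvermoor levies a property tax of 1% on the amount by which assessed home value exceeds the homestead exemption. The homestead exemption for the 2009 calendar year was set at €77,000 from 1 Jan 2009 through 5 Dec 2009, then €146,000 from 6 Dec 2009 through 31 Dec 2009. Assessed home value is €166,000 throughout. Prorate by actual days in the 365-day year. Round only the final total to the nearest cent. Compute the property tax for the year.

1 Jan – 5 Dec 2009: 339 days, exemption €77,000 → (€166,000 − €77,000) × 1% × 339/365 = €826.6027
6 Dec – 31 Dec 2009: 26 days, exemption €146,000 → (€166,000 − €146,000) × 1% × 26/365 = €14.2466
Total = €840.8493

€840.85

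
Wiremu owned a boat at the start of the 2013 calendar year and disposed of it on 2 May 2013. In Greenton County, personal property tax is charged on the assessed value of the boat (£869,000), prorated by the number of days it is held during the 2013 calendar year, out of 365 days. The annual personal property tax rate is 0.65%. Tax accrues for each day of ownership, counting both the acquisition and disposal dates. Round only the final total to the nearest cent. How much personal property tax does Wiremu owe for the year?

Days held (1 January – 2 May 2013): 122 out of 365
Tax = £869,000 × 0.65% × 122/365 = £1,887.9918

£1,887.99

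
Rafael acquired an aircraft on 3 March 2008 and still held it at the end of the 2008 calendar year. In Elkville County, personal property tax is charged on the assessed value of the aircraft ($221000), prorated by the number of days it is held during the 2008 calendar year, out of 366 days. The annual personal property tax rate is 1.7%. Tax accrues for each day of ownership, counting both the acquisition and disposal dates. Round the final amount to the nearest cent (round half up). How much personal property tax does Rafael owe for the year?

$3120.57

Days held (3 March – 31 December 2008): 304 out of 366
Tax = $221000 × 1.7% × 304/366 = $3120.5683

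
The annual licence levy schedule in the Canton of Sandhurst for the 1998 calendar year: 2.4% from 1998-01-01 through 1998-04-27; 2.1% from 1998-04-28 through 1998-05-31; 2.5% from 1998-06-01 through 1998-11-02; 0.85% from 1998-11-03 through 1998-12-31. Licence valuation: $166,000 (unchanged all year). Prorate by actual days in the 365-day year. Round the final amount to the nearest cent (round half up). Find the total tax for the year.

1998-01-01 to 1998-04-27: 117 days at 2.4% → $166,000 × 2.4% × 117/365 = $1,277.0630
1998-04-28 to 1998-05-31: 34 days at 2.1% → $166,000 × 2.1% × 34/365 = $324.7233
1998-06-01 to 1998-11-02: 155 days at 2.5% → $166,000 × 2.5% × 155/365 = $1,762.3288
1998-11-03 to 1998-12-31: 59 days at 0.85% → $166,000 × 0.85% × 59/365 = $228.0795
Total = $3,592.1945

$3,592.19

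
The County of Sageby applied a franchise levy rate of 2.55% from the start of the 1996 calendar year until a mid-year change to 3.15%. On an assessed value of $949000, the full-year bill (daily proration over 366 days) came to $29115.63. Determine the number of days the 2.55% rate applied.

Let d = days at the first rate; then 366 − d days at the second rate.
$949000 × [2.55%·d + 3.15%·(366−d)] / 366 = $29115.63
Solving gives d = 50, so the new rate took effect on 20 Feb 1996.

50 days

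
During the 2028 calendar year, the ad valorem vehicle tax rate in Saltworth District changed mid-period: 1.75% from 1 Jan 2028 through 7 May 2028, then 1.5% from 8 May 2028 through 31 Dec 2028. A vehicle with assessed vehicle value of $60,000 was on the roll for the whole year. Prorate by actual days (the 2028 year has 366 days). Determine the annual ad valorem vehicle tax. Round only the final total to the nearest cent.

1 Jan – 7 May 2028: 128 days at 1.75% → $60,000 × 1.75% × 128/366 = $367.2131
8 May – 31 Dec 2028: 238 days at 1.5% → $60,000 × 1.5% × 238/366 = $585.2459
Total = $952.4590

$952.46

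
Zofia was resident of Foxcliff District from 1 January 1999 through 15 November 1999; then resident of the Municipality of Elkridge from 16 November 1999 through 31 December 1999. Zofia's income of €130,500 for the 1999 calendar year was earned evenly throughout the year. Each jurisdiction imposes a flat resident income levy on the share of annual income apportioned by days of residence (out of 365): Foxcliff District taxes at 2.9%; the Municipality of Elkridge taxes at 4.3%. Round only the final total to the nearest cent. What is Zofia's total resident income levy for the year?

Foxcliff District, 1 January – 15 November 1999: 319 days → €130,500 × 2.9% × 319/365 = €3,307.5493
The Municipality of Elkridge, 16 November – 31 December 1999: 46 days → €130,500 × 4.3% × 46/365 = €707.2027
Total = €4,014.7521

€4,014.75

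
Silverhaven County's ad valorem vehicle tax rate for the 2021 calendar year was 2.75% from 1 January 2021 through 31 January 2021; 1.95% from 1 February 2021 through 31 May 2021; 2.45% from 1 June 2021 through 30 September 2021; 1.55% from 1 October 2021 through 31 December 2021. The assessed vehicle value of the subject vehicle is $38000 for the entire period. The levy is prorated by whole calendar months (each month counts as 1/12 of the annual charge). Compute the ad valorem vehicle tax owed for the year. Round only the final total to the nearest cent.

$791.67

1 January – 31 January 2021: 1 month at 2.75% → $38000 × 2.75% × 1/12 = $87.0833
1 February – 31 May 2021: 4 months at 1.95% → $38000 × 1.95% × 4/12 = $247.0000
1 June – 30 September 2021: 4 months at 2.45% → $38000 × 2.45% × 4/12 = $310.3333
1 October – 31 December 2021: 3 months at 1.55% → $38000 × 1.55% × 3/12 = $147.2500
Total = $791.6667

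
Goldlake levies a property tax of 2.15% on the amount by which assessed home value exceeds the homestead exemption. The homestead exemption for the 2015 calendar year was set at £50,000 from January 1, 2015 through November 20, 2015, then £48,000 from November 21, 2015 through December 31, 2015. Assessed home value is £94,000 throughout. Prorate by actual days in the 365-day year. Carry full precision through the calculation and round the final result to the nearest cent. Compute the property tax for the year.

£950.83

January 1 – November 20, 2015: 324 days, exemption £50,000 → (£94,000 − £50,000) × 2.15% × 324/365 = £839.7370
November 21 – December 31, 2015: 41 days, exemption £48,000 → (£94,000 − £48,000) × 2.15% × 41/365 = £111.0932
Total = £950.8301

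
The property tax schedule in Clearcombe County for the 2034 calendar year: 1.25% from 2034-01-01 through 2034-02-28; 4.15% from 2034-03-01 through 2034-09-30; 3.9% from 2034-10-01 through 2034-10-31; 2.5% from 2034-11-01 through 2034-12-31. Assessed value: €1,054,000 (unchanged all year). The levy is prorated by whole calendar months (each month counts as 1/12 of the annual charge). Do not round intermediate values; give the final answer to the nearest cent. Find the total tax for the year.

2034-01-01 to 2034-02-28: 2 months at 1.25% → €1,054,000 × 1.25% × 2/12 = €2,195.8333
2034-03-01 to 2034-09-30: 7 months at 4.15% → €1,054,000 × 4.15% × 7/12 = €25,515.5833
2034-10-01 to 2034-10-31: 1 month at 3.9% → €1,054,000 × 3.9% × 1/12 = €3,425.5000
2034-11-01 to 2034-12-31: 2 months at 2.5% → €1,054,000 × 2.5% × 2/12 = €4,391.6667
Total = €35,528.5833

€35,528.58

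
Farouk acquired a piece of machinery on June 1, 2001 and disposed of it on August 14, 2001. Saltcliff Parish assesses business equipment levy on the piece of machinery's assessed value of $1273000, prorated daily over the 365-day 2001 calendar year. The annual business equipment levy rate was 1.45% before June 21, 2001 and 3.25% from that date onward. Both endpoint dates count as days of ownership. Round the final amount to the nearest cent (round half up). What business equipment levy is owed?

$7245.64

June 1 – June 20, 2001: 20 days at 1.45% → $1273000 × 1.45% × 20/365 = $1011.4247
June 21 – August 14, 2001: 55 days at 3.25% → $1273000 × 3.25% × 55/365 = $6234.2123
Total = $7245.6370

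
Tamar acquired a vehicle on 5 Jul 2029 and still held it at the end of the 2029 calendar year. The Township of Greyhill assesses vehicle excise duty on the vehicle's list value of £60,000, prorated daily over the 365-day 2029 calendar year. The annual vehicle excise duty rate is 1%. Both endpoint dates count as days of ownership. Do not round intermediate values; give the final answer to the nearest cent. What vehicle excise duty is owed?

£295.89

Days held (5 Jul – 31 Dec 2029): 180 out of 365
Tax = £60,000 × 1% × 180/365 = £295.8904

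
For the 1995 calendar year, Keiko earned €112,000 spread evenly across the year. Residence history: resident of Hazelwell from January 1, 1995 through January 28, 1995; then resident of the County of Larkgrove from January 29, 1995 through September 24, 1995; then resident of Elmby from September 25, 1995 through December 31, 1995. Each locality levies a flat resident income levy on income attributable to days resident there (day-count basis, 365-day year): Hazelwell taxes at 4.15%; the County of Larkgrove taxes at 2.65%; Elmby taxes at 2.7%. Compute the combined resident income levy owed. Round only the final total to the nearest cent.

€3,111.91

Hazelwell, January 1 – January 28, 1995: 28 days → €112,000 × 4.15% × 28/365 = €356.5589
The County of Larkgrove, January 29 – September 24, 1995: 239 days → €112,000 × 2.65% × 239/365 = €1,943.4301
Elmby, September 25 – December 31, 1995: 98 days → €112,000 × 2.7% × 98/365 = €811.9233
Total = €3,111.9123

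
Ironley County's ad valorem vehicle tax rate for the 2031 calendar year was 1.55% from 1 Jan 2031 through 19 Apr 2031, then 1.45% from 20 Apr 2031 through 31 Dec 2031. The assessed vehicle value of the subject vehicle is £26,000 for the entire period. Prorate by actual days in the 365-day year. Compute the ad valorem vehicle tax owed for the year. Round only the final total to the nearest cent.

£384.76

1 Jan – 19 Apr 2031: 109 days at 1.55% → £26,000 × 1.55% × 109/365 = £120.3479
20 Apr – 31 Dec 2031: 256 days at 1.45% → £26,000 × 1.45% × 256/365 = £264.4164
Total = £384.7644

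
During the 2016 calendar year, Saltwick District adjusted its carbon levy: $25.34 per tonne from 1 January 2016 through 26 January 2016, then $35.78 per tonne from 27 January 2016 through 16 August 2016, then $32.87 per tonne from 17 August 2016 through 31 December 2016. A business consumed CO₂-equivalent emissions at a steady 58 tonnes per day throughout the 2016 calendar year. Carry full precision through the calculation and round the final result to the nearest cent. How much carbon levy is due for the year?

$720,671.46

1 January – 26 January 2016: 26 days × 58 tonnes/day = 1,508 tonnes at $25.34/tonne → $38,212.72
27 January – 16 August 2016: 203 days × 58 tonnes/day = 11,774 tonnes at $35.78/tonne → $421,273.72
17 August – 31 December 2016: 137 days × 58 tonnes/day = 7,946 tonnes at $32.87/tonne → $261,185.02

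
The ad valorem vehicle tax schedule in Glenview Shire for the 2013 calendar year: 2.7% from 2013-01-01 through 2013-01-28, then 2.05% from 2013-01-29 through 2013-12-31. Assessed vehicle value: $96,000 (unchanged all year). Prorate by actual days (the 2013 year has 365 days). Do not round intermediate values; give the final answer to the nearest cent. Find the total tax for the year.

$2,015.87

2013-01-01 to 2013-01-28: 28 days at 2.7% → $96,000 × 2.7% × 28/365 = $198.8384
2013-01-29 to 2013-12-31: 337 days at 2.05% → $96,000 × 2.05% × 337/365 = $1,817.0301
Total = $2,015.8685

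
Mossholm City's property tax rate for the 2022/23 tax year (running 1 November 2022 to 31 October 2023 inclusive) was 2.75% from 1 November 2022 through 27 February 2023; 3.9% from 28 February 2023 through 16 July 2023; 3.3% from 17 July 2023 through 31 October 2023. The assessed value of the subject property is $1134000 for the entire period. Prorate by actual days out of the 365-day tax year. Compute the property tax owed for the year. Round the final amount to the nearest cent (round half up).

$37979.68

1 November 2022 – 27 February 2023: 119 days at 2.75% → $1134000 × 2.75% × 119/365 = $10167.1644
28 February – 16 July 2023: 139 days at 3.9% → $1134000 × 3.9% × 139/365 = $16842.2301
17 July – 31 October 2023: 107 days at 3.3% → $1134000 × 3.3% × 107/365 = $10970.2849
Total = $37979.6795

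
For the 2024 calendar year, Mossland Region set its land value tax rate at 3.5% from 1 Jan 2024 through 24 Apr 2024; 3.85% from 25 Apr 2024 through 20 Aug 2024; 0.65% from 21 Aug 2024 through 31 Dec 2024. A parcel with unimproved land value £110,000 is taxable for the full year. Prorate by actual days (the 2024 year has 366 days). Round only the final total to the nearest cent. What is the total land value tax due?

£2,834.90

1 Jan – 24 Apr 2024: 115 days at 3.5% → £110,000 × 3.5% × 115/366 = £1,209.6995
25 Apr – 20 Aug 2024: 118 days at 3.85% → £110,000 × 3.85% × 118/366 = £1,365.3825
21 Aug – 31 Dec 2024: 133 days at 0.65% → £110,000 × 0.65% × 133/366 = £259.8224
Total = £2,834.9044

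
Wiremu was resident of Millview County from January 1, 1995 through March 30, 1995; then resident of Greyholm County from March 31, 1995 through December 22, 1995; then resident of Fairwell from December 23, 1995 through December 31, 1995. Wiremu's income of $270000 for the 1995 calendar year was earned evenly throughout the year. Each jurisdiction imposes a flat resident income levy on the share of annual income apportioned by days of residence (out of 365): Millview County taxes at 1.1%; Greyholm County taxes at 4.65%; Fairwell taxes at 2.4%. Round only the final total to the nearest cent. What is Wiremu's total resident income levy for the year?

$10068.04

Millview County, January 1 – March 30, 1995: 89 days → $270000 × 1.1% × 89/365 = $724.1918
Greyholm County, March 31 – December 22, 1995: 267 days → $270000 × 4.65% × 267/365 = $9184.0685
Fairwell, December 23 – December 31, 1995: 9 days → $270000 × 2.4% × 9/365 = $159.7808
Total = $10068.0411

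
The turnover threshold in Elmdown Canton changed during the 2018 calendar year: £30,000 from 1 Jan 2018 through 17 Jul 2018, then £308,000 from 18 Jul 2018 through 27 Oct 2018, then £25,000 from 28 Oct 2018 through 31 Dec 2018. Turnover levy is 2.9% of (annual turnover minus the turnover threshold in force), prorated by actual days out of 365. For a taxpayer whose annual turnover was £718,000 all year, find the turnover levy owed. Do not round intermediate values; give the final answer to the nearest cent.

1 Jan – 17 Jul 2018: 198 days, exemption £30,000 → (£718,000 − £30,000) × 2.9% × 198/365 = £10,823.2767
18 Jul – 27 Oct 2018: 102 days, exemption £308,000 → (£718,000 − £308,000) × 2.9% × 102/365 = £3,322.6849
28 Oct – 31 Dec 2018: 65 days, exemption £25,000 → (£718,000 − £25,000) × 2.9% × 65/365 = £3,578.9178
Total = £17,724.8795

£17,724.88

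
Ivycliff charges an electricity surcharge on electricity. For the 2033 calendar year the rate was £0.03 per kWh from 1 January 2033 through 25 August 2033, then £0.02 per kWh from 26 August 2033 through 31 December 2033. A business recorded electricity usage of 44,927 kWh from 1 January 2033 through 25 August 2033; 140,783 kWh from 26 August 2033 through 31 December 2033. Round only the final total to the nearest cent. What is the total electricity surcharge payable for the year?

1 January – 25 August 2033: 44,927 kWh at £0.03/kWh → £1,347.81
26 August – 31 December 2033: 140,783 kWh at £0.02/kWh → £2,815.66

£4,163.47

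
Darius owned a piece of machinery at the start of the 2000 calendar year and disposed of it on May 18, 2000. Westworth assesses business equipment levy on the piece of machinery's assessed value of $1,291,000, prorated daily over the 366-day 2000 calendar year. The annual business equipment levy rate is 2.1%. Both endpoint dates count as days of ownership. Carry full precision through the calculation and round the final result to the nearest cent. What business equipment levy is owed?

Days held (January 1 – May 18, 2000): 139 out of 366
Tax = $1,291,000 × 2.1% × 139/366 = $10,296.2541

$10,296.25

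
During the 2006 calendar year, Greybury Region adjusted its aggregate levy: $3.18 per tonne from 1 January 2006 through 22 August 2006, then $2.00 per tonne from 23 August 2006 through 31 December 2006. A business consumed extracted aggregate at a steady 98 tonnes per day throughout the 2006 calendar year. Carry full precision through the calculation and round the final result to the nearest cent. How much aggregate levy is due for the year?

1 January – 22 August 2006: 234 days × 98 tonnes/day = 22,932 tonnes at $3.18/tonne → $72,923.76
23 August – 31 December 2006: 131 days × 98 tonnes/day = 12,838 tonnes at $2.00/tonne → $25,676.00

$98,599.76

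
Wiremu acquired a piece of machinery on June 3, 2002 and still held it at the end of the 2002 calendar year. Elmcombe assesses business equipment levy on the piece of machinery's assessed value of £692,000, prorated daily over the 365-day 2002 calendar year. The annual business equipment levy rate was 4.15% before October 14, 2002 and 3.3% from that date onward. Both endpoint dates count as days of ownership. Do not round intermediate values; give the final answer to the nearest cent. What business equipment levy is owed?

£15,406.95

June 3 – October 13, 2002: 133 days at 4.15% → £692,000 × 4.15% × 133/365 = £10,464.3671
October 14 – December 31, 2002: 79 days at 3.3% → £692,000 × 3.3% × 79/365 = £4,942.5863
Total = £15,406.9534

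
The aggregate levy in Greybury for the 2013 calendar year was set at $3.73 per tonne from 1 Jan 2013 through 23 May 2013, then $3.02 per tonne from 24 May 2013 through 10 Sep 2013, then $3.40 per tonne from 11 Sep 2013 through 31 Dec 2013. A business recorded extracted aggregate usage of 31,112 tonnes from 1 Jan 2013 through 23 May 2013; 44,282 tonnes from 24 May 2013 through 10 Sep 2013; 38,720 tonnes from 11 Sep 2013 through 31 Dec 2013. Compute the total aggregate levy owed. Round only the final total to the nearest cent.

$381427.40

1 Jan – 23 May 2013: 31,112 tonnes at $3.73/tonne → $116047.76
24 May – 10 Sep 2013: 44,282 tonnes at $3.02/tonne → $133731.64
11 Sep – 31 Dec 2013: 38,720 tonnes at $3.40/tonne → $131648.00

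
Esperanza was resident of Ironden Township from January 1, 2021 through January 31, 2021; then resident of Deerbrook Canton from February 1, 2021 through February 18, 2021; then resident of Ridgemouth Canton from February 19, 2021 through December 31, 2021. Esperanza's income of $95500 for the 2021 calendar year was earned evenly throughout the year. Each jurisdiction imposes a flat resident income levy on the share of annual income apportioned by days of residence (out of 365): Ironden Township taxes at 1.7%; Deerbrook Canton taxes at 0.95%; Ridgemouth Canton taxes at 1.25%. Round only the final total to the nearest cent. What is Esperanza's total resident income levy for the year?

$1216.12

Ironden Township, January 1 – January 31, 2021: 31 days → $95500 × 1.7% × 31/365 = $137.8863
Deerbrook Canton, February 1 – February 18, 2021: 18 days → $95500 × 0.95% × 18/365 = $44.7411
Ridgemouth Canton, February 19 – December 31, 2021: 316 days → $95500 × 1.25% × 316/365 = $1033.4932
Total = $1216.1205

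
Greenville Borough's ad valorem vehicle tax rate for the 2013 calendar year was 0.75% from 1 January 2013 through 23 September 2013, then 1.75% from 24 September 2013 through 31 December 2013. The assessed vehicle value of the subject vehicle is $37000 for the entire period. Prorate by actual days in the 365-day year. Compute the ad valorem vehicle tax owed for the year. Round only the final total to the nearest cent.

1 January – 23 September 2013: 266 days at 0.75% → $37000 × 0.75% × 266/365 = $202.2329
24 September – 31 December 2013: 99 days at 1.75% → $37000 × 1.75% × 99/365 = $175.6233
Total = $377.8562

$377.86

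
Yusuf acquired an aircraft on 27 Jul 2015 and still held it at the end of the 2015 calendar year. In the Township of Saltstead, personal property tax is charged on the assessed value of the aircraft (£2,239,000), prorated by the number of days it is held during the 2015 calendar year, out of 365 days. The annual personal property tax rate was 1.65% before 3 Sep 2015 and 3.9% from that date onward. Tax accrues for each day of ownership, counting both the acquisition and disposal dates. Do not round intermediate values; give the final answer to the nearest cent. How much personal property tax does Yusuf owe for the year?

27 Jul – 2 Sep 2015: 38 days at 1.65% → £2,239,000 × 1.65% × 38/365 = £3,846.1726
3 Sep – 31 Dec 2015: 120 days at 3.9% → £2,239,000 × 3.9% × 120/365 = £28,708.2740
Total = £32,554.4466

£32,554.45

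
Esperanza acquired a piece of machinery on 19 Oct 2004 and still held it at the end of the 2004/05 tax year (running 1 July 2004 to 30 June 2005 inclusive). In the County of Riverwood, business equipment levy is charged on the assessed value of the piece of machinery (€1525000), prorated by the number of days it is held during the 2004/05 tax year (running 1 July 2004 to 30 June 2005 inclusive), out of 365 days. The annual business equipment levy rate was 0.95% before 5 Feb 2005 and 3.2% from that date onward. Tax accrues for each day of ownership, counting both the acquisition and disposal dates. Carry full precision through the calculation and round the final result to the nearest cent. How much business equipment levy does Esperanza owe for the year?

19 Oct 2004 – 4 Feb 2005: 109 days at 0.95% → €1525000 × 0.95% × 109/365 = €4326.4041
5 Feb – 30 Jun 2005: 146 days at 3.2% → €1525000 × 3.2% × 146/365 = €19520.0000
Total = €23846.4041

€23846.40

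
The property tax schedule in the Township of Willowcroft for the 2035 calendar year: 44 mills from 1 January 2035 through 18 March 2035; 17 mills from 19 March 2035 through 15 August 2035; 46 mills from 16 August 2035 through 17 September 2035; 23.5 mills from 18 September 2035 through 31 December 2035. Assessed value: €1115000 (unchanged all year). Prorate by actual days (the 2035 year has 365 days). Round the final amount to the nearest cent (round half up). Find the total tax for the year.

1 January – 18 March 2035: 77 days at 44 mills → €1115000 × 4.4% × 77/365 = €10349.6438
19 March – 15 August 2035: 150 days at 17 mills → €1115000 × 1.7% × 150/365 = €7789.7260
16 August – 17 September 2035: 33 days at 46 mills → €1115000 × 4.6% × 33/365 = €4637.1781
18 September – 31 December 2035: 105 days at 23.5 mills → €1115000 × 2.35% × 105/365 = €7537.7055
Total = €30314.2534

€30314.25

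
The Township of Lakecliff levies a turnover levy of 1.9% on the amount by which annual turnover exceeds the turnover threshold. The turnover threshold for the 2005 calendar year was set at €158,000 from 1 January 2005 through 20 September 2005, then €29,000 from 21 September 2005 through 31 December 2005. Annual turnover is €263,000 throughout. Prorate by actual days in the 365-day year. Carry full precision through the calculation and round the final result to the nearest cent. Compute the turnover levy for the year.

€2,679.94

1 January – 20 September 2005: 263 days, exemption €158,000 → (€263,000 − €158,000) × 1.9% × 263/365 = €1,437.4932
21 September – 31 December 2005: 102 days, exemption €29,000 → (€263,000 − €29,000) × 1.9% × 102/365 = €1,242.4438
Total = €2,679.9370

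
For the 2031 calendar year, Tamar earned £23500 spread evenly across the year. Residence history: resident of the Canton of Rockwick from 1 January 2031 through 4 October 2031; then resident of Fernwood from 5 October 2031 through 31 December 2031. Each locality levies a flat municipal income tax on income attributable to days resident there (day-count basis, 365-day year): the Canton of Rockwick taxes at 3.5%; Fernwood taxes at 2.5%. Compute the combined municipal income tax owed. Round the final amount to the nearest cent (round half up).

The Canton of Rockwick, 1 January – 4 October 2031: 277 days → £23500 × 3.5% × 277/365 = £624.1986
Fernwood, 5 October – 31 December 2031: 88 days → £23500 × 2.5% × 88/365 = £141.6438
Total = £765.8425

£765.84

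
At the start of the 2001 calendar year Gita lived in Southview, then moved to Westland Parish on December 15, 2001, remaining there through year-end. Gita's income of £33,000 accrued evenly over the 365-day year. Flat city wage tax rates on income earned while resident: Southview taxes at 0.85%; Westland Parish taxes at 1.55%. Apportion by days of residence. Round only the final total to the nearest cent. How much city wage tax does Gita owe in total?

£291.26

Southview, January 1 – December 14, 2001: 348 days → £33,000 × 0.85% × 348/365 = £267.4356
Westland Parish, December 15 – December 31, 2001: 17 days → £33,000 × 1.55% × 17/365 = £23.8233
Total = £291.2589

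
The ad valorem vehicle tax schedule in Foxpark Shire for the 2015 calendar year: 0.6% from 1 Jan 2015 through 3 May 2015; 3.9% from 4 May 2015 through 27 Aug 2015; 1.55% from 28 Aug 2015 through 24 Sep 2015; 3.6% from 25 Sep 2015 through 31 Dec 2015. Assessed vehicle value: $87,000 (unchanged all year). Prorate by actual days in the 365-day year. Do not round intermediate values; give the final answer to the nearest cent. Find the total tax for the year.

1 Jan – 3 May 2015: 123 days at 0.6% → $87,000 × 0.6% × 123/365 = $175.9068
4 May – 27 Aug 2015: 116 days at 3.9% → $87,000 × 3.9% × 116/365 = $1,078.3233
28 Aug – 24 Sep 2015: 28 days at 1.55% → $87,000 × 1.55% × 28/365 = $103.4466
25 Sep – 31 Dec 2015: 98 days at 3.6% → $87,000 × 3.6% × 98/365 = $840.9205
Total = $2,198.5973

$2,198.60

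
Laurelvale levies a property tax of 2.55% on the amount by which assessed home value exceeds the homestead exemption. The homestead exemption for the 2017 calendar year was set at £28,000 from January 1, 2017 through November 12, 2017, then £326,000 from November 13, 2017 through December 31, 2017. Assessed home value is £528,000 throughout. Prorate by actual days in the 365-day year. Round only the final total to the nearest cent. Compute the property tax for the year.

£11,729.86

January 1 – November 12, 2017: 316 days, exemption £28,000 → (£528,000 − £28,000) × 2.55% × 316/365 = £11,038.3562
November 13 – December 31, 2017: 49 days, exemption £326,000 → (£528,000 − £326,000) × 2.55% × 49/365 = £691.5041
Total = £11,729.8603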